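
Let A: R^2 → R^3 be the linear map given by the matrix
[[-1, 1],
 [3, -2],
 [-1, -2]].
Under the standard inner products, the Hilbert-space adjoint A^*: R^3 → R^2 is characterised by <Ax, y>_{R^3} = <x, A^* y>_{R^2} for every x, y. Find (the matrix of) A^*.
A^* = A^T =
[[-1, 3, -1],
 [1, -2, -2]]

For real matrices with standard dot products, the defining identity <Ax, y> = <x, A^* y> gives (Ax)^T y = x^T (A^*) y, i.e. x^T A^T y = x^T (A^*) y. Since this holds for all x, y, we must have A^* = A^T. Therefore
A^* =
[[-1, 3, -1],
 [1, -2, -2]].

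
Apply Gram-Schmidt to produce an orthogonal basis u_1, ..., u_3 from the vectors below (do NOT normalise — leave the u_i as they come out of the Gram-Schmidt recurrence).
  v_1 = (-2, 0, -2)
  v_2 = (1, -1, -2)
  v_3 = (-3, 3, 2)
Orthogonal basis:
  u_1 = (-2, 0, -2)
  u_2 = (3/2, -1, -3/2)
  u_3 = (4/11, 12/11, -4/11)

Apply the Gram-Schmidt recurrence
  u_1 = v_1
  u_i = v_i − Σ_{j<i} ((v_i · u_j) / (u_j · u_j)) · u_j.

Step by step this gives:
  u_1 = (-2, 0, -2)
  u_2 = (3/2, -1, -3/2)
  u_3 = (4/11, 12/11, -4/11)

Orthogonality check:
  u_2 · u_1 = 0 (should be 0)
  u_3 · u_1 = 0 (should be 0)
  u_3 · u_2 = 0 (should be 0)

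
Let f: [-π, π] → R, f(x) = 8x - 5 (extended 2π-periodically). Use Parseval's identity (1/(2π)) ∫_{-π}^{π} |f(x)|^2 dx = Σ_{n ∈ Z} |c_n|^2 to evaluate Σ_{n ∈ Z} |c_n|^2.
Σ |c_n|^2 = 64π^2/3 + 25

Expand and integrate term by term over [-π, π]:
  ∫ (8x)^2 dx = 64·(2π^3/3); ∫ 2·8·(-5)·x dx = 0 (odd integrand); ∫ (-5)^2 dx = 25·2π.
So (1/(2π)) ∫_{-π}^{π} (8x - 5)^2 dx = 64π^2/3 + 25 = 64π^2/3 + 25.
Parseval ⇒ Σ |c_n|^2 = 64π^2/3 + 25.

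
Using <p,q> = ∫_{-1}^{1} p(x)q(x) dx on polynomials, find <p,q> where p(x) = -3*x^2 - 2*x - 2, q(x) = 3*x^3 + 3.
<p,q> = -102/5

Expand the product: p(x)·q(x) = -9*x^5 - 6*x^4 - 6*x^3 - 9*x^2 - 6*x - 6.
∫_{-1}^{1} of each monomial x^k gives [2/(k+1) if k even, 0 if k odd]. Integrating term-by-term (or equivalently evaluating the antiderivative F(x) = -3*x^6/2 - 6*x^5/5 - 3*x^4/2 - 3*x^3 - 3*x^2 - 6*x at the endpoints):
  F(1) − F(−1) = -81/5 − (21/5) = -102/5.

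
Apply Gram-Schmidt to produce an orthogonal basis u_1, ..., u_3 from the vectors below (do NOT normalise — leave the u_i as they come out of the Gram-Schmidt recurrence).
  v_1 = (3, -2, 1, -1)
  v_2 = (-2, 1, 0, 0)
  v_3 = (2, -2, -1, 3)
Orthogonal basis:
  u_1 = (3, -2, 1, -1)
  u_2 = (-2/5, -1/15, 8/15, -8/15)
  u_3 = (-8/11, -16/11, 7/11, 15/11)

Apply the Gram-Schmidt recurrence
  u_1 = v_1
  u_i = v_i − Σ_{j<i} ((v_i · u_j) / (u_j · u_j)) · u_j.

Step by step this gives:
  u_1 = (3, -2, 1, -1)
  u_2 = (-2/5, -1/15, 8/15, -8/15)
  u_3 = (-8/11, -16/11, 7/11, 15/11)

Orthogonality check:
  u_2 · u_1 = 0 (should be 0)
  u_3 · u_1 = 0 (should be 0)
  u_3 · u_2 = 0 (should be 0)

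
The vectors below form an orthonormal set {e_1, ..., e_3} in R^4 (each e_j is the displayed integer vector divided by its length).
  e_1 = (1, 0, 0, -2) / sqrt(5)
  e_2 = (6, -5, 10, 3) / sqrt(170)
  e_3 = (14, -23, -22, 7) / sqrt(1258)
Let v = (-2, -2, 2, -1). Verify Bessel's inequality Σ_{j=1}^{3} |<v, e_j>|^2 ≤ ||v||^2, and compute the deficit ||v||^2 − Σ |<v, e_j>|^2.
Σ |<v, e_j>|^2 = 81/37; ||v||^2 = 13; deficit = 400/37

Write each e_j = u_j / sqrt(<u_j, u_j>) where u_j is the displayed integer vector. Then <v, e_j> = <v, u_j> / sqrt(<u_j, u_j>), so |<v, e_j>|^2 = <v, u_j>^2 / <u_j, u_j>.
Coefficients: <v, e_1> = 0/sqrt(5), <v, e_2> = 15/sqrt(170), <v, e_3> = -33/sqrt(1258).
Square and sum: Σ |<v, e_j>|^2 = 81/37.
Compute ||v||^2 = v·v = 13.
Deficit = 13 − 81/37 = 400/37 ≥ 0, confirming Bessel's inequality. (The deficit equals ||v − Σ <v,e_j> e_j||^2, the squared distance from v to span{e_j}.)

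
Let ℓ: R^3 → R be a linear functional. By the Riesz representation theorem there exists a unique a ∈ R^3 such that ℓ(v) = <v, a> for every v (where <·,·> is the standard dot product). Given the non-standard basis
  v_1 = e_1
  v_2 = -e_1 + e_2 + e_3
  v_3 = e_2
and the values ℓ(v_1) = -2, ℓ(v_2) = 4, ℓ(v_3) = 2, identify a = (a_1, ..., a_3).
a = (-2, 2, 0)

Write a = (a_1, ..., a_3) in the standard basis. For each basis vector v_i, ℓ(v_i) = <v_i, a> is a linear equation in the a_j's. Collect the n equations into a matrix system V a = ℓ, where row i of V is v_i (expressed in the standard basis). Since V is invertible (lower-triangular with 1s on the diagonal, up to permutation), solve by back-substitution:
  V =
[[1, 0, 0],
 [-1, 1, 1],
 [0, 1, 0]]
  V a = (-2, 4, 2)
Solving gives a = (-2, 2, 0).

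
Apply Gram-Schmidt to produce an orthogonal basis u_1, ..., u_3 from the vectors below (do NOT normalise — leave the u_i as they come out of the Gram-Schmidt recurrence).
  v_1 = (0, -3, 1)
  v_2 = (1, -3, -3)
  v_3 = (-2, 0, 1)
Orthogonal basis:
  u_1 = (0, -3, 1)
  u_2 = (1, -6/5, -18/5)
  u_3 = (-18/11, -3/22, -9/22)

Apply the Gram-Schmidt recurrence
  u_1 = v_1
  u_i = v_i − Σ_{j<i} ((v_i · u_j) / (u_j · u_j)) · u_j.

Step by step this gives:
  u_1 = (0, -3, 1)
  u_2 = (1, -6/5, -18/5)
  u_3 = (-18/11, -3/22, -9/22)

Orthogonality check:
  u_2 · u_1 = 0 (should be 0)
  u_3 · u_1 = 0 (should be 0)
  u_3 · u_2 = 0 (should be 0)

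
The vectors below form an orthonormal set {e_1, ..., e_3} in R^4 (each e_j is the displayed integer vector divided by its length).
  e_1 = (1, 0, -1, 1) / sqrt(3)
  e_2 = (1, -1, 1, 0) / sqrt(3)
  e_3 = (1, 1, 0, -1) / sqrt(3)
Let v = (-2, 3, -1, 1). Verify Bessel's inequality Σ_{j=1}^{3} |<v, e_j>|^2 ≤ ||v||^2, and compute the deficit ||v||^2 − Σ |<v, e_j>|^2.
Σ |<v, e_j>|^2 = 12; ||v||^2 = 15; deficit = 3

Write each e_j = u_j / sqrt(<u_j, u_j>) where u_j is the displayed integer vector. Then <v, e_j> = <v, u_j> / sqrt(<u_j, u_j>), so |<v, e_j>|^2 = <v, u_j>^2 / <u_j, u_j>.
Coefficients: <v, e_1> = 0/sqrt(3), <v, e_2> = -6/sqrt(3), <v, e_3> = 0/sqrt(3).
Square and sum: Σ |<v, e_j>|^2 = 12.
Compute ||v||^2 = v·v = 15.
Deficit = 15 − 12 = 3 ≥ 0, confirming Bessel's inequality. (The deficit equals ||v − Σ <v,e_j> e_j||^2, the squared distance from v to span{e_j}.)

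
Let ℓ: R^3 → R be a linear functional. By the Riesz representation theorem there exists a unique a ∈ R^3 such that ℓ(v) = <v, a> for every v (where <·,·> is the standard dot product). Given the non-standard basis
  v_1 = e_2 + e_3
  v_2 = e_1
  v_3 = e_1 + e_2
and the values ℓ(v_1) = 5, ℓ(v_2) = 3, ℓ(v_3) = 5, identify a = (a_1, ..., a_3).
a = (3, 2, 3)

Write a = (a_1, ..., a_3) in the standard basis. For each basis vector v_i, ℓ(v_i) = <v_i, a> is a linear equation in the a_j's. Collect the n equations into a matrix system V a = ℓ, where row i of V is v_i (expressed in the standard basis). Since V is invertible (lower-triangular with 1s on the diagonal, up to permutation), solve by back-substitution:
  V =
[[0, 1, 1],
 [1, 0, 0],
 [1, 1, 0]]
  V a = (5, 3, 5)
Solving gives a = (3, 2, 3).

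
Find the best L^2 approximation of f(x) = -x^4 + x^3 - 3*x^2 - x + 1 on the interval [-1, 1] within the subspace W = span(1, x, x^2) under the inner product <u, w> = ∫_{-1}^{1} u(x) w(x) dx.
g(x) = -27*x^2/7 - 2*x/5 + 38/35

The best approximation g ∈ W is the orthogonal projection of f onto W. Writing g = a_0 + a_1 x + a_2 x^2, the coefficients solve the normal equations G · a = b where
  G_{ij} = <φ_i, φ_j> and b_i = <f, φ_i>, with φ_0 = 1, φ_1 = x, φ_2 = x^2.
G =
  [2, 0, 2/3]
  [0, 2/3, 0]
  [2/3, 0, 2/5],
b = (-2/5, -4/15, -86/105).
Solving gives a_0 = 38/35, a_1 = -2/5, a_2 = -27/7, so
  g(x) = -27*x^2/7 - 2*x/5 + 38/35.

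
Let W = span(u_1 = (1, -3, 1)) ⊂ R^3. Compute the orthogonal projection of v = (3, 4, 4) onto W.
proj_W(v) = (-5/11, 15/11, -5/11)

Set up U = [u_1 | ... | u_1] ∈ R^(3×1). The projector onto W = col(U) is P = U (U^T U)^(-1) U^T.
Compute U^T U =
  [11],
and U^T v = (-5).
Solve U^T U · c = U^T v for the coefficients: c = (-5/11). The projection is proj_W(v) = U c.
Check: (v - proj_W(v)) · u_1 = 0  (should be 0).
Result: proj_W(v) = (-5/11, 15/11, -5/11).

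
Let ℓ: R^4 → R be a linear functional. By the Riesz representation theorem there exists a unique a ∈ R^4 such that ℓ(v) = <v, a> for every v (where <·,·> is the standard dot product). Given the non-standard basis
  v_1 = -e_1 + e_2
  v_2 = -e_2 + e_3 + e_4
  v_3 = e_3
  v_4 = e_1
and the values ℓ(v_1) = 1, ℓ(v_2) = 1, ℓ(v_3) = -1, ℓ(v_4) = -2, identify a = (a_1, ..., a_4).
a = (-2, -1, -1, 1)

Write a = (a_1, ..., a_4) in the standard basis. For each basis vector v_i, ℓ(v_i) = <v_i, a> is a linear equation in the a_j's. Collect the n equations into a matrix system V a = ℓ, where row i of V is v_i (expressed in the standard basis). Since V is invertible (lower-triangular with 1s on the diagonal, up to permutation), solve by back-substitution:
  V =
[[-1, 1, 0, 0],
 [0, -1, 1, 1],
 [0, 0, 1, 0],
 [1, 0, 0, 0]]
  V a = (1, 1, -1, -2)
Solving gives a = (-2, -1, -1, 1).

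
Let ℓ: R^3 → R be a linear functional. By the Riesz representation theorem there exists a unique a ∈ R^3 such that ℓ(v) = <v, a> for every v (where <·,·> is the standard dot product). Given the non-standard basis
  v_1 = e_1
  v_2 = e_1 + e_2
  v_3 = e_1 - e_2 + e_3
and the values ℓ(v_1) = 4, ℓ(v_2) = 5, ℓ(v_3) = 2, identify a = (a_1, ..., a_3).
a = (4, 1, -1)

Write a = (a_1, ..., a_3) in the standard basis. For each basis vector v_i, ℓ(v_i) = <v_i, a> is a linear equation in the a_j's. Collect the n equations into a matrix system V a = ℓ, where row i of V is v_i (expressed in the standard basis). Since V is invertible (lower-triangular with 1s on the diagonal, up to permutation), solve by back-substitution:
  V =
[[1, 0, 0],
 [1, 1, 0],
 [1, -1, 1]]
  V a = (4, 5, 2)
Solving gives a = (4, 1, -1).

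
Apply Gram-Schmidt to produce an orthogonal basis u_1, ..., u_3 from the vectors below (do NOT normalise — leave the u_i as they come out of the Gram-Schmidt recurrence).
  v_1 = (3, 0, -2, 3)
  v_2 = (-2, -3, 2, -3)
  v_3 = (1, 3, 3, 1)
Orthogonal basis:
  u_1 = (3, 0, -2, 3)
  u_2 = (13/22, -3, 3/11, -9/22)
  u_3 = (315/211, 105/211, 681/211, 139/211)

Apply the Gram-Schmidt recurrence
  u_1 = v_1
  u_i = v_i − Σ_{j<i} ((v_i · u_j) / (u_j · u_j)) · u_j.

Step by step this gives:
  u_1 = (3, 0, -2, 3)
  u_2 = (13/22, -3, 3/11, -9/22)
  u_3 = (315/211, 105/211, 681/211, 139/211)

Orthogonality check:
  u_2 · u_1 = 0 (should be 0)
  u_3 · u_1 = 0 (should be 0)
  u_3 · u_2 = 0 (should be 0)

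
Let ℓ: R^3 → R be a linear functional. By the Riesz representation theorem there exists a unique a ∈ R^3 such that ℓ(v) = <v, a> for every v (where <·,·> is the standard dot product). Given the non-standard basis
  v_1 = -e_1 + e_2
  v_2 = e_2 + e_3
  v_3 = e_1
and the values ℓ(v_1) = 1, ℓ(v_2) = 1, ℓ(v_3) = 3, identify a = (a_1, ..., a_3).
a = (3, 4, -3)

Write a = (a_1, ..., a_3) in the standard basis. For each basis vector v_i, ℓ(v_i) = <v_i, a> is a linear equation in the a_j's. Collect the n equations into a matrix system V a = ℓ, where row i of V is v_i (expressed in the standard basis). Since V is invertible (lower-triangular with 1s on the diagonal, up to permutation), solve by back-substitution:
  V =
[[-1, 1, 0],
 [0, 1, 1],
 [1, 0, 0]]
  V a = (1, 1, 3)
Solving gives a = (3, 4, -3).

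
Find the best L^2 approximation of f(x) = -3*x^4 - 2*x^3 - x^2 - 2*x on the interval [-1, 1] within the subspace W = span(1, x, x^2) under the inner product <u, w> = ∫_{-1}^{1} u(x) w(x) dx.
g(x) = -25*x^2/7 - 16*x/5 + 9/35

The best approximation g ∈ W is the orthogonal projection of f onto W. Writing g = a_0 + a_1 x + a_2 x^2, the coefficients solve the normal equations G · a = b where
  G_{ij} = <φ_i, φ_j> and b_i = <f, φ_i>, with φ_0 = 1, φ_1 = x, φ_2 = x^2.
G =
  [2, 0, 2/3]
  [0, 2/3, 0]
  [2/3, 0, 2/5],
b = (-28/15, -32/15, -44/35).
Solving gives a_0 = 9/35, a_1 = -16/5, a_2 = -25/7, so
  g(x) = -25*x^2/7 - 16*x/5 + 9/35.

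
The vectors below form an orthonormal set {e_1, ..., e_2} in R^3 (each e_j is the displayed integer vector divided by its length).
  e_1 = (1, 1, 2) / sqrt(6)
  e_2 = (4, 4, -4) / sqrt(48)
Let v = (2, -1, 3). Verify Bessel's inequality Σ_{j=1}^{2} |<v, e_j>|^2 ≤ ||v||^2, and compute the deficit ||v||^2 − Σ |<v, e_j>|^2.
Σ |<v, e_j>|^2 = 19/2; ||v||^2 = 14; deficit = 9/2

Write each e_j = u_j / sqrt(<u_j, u_j>) where u_j is the displayed integer vector. Then <v, e_j> = <v, u_j> / sqrt(<u_j, u_j>), so |<v, e_j>|^2 = <v, u_j>^2 / <u_j, u_j>.
Coefficients: <v, e_1> = 7/sqrt(6), <v, e_2> = -8/sqrt(48).
Square and sum: Σ |<v, e_j>|^2 = 19/2.
Compute ||v||^2 = v·v = 14.
Deficit = 14 − 19/2 = 9/2 ≥ 0, confirming Bessel's inequality. (The deficit equals ||v − Σ <v,e_j> e_j||^2, the squared distance from v to span{e_j}.)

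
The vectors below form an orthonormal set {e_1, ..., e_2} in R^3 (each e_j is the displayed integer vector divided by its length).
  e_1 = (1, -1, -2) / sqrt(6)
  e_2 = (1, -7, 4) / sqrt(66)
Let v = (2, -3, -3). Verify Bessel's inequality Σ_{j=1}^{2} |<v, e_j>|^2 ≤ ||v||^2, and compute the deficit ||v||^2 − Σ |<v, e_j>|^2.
Σ |<v, e_j>|^2 = 22; ||v||^2 = 22; deficit = 0

Write each e_j = u_j / sqrt(<u_j, u_j>) where u_j is the displayed integer vector. Then <v, e_j> = <v, u_j> / sqrt(<u_j, u_j>), so |<v, e_j>|^2 = <v, u_j>^2 / <u_j, u_j>.
Coefficients: <v, e_1> = 11/sqrt(6), <v, e_2> = 11/sqrt(66).
Square and sum: Σ |<v, e_j>|^2 = 22.
Compute ||v||^2 = v·v = 22.
Deficit = 22 − 22 = 0 ≥ 0, confirming Bessel's inequality. (The deficit equals ||v − Σ <v,e_j> e_j||^2, the squared distance from v to span{e_j}.)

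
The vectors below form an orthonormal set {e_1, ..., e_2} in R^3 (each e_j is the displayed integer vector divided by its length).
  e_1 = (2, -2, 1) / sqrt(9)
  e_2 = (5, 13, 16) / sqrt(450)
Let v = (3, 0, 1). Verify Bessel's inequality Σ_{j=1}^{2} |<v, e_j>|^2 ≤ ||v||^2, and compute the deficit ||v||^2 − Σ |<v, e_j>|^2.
Σ |<v, e_j>|^2 = 379/50; ||v||^2 = 10; deficit = 121/50

Write each e_j = u_j / sqrt(<u_j, u_j>) where u_j is the displayed integer vector. Then <v, e_j> = <v, u_j> / sqrt(<u_j, u_j>), so |<v, e_j>|^2 = <v, u_j>^2 / <u_j, u_j>.
Coefficients: <v, e_1> = 7/sqrt(9), <v, e_2> = 31/sqrt(450).
Square and sum: Σ |<v, e_j>|^2 = 379/50.
Compute ||v||^2 = v·v = 10.
Deficit = 10 − 379/50 = 121/50 ≥ 0, confirming Bessel's inequality. (The deficit equals ||v − Σ <v,e_j> e_j||^2, the squared distance from v to span{e_j}.)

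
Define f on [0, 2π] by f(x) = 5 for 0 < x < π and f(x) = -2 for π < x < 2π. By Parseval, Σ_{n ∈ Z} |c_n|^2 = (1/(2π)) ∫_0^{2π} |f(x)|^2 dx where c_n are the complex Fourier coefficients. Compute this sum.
Σ |c_n|^2 = 29/2

Parseval equates the L^2 energy of f (normalised by 1/(2π)) with the ℓ^2 sum of its Fourier coefficients: (1/(2π)) ∫_0^{2π} |f|^2 = Σ |c_n|^2.
Compute the left side: (1/(2π)) [∫_0^π 5^2 dx + ∫_π^{2π} (-2)^2 dx] = (1/(2π)) · (25π + 4π) = (25 + 4)/2 = 29/2.
So Σ_{n ∈ Z} |c_n|^2 = 29/2.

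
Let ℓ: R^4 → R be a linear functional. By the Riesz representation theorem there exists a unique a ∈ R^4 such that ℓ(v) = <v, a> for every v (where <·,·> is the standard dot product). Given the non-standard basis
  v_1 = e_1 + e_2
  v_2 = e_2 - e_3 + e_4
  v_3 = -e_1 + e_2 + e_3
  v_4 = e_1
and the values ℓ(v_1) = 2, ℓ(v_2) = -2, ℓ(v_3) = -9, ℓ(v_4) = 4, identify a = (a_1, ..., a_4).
a = (4, -2, -3, -3)

Write a = (a_1, ..., a_4) in the standard basis. For each basis vector v_i, ℓ(v_i) = <v_i, a> is a linear equation in the a_j's. Collect the n equations into a matrix system V a = ℓ, where row i of V is v_i (expressed in the standard basis). Since V is invertible (lower-triangular with 1s on the diagonal, up to permutation), solve by back-substitution:
  V =
[[1, 1, 0, 0],
 [0, 1, -1, 1],
 [-1, 1, 1, 0],
 [1, 0, 0, 0]]
  V a = (2, -2, -9, 4)
Solving gives a = (4, -2, -3, -3).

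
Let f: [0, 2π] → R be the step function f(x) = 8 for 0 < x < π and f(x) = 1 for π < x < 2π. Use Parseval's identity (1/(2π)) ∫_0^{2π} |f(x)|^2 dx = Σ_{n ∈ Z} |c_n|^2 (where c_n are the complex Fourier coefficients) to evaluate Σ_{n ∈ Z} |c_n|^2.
Σ |c_n|^2 = 65/2

Parseval equates the L^2 energy of f (normalised by 1/(2π)) with the ℓ^2 sum of its Fourier coefficients: (1/(2π)) ∫_0^{2π} |f|^2 = Σ |c_n|^2.
Compute the left side: (1/(2π)) [∫_0^π 8^2 dx + ∫_π^{2π} 1^2 dx] = (1/(2π)) · (64π + 1π) = (64 + 1)/2 = 65/2.
So Σ_{n ∈ Z} |c_n|^2 = 65/2.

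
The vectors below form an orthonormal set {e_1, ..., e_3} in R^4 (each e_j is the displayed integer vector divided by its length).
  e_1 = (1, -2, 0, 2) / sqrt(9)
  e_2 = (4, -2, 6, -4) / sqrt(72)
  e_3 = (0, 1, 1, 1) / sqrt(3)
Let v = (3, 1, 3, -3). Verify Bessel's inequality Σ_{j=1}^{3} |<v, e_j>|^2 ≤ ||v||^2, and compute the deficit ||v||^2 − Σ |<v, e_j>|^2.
Σ |<v, e_j>|^2 = 76/3; ||v||^2 = 28; deficit = 8/3

Write each e_j = u_j / sqrt(<u_j, u_j>) where u_j is the displayed integer vector. Then <v, e_j> = <v, u_j> / sqrt(<u_j, u_j>), so |<v, e_j>|^2 = <v, u_j>^2 / <u_j, u_j>.
Coefficients: <v, e_1> = -5/sqrt(9), <v, e_2> = 40/sqrt(72), <v, e_3> = 1/sqrt(3).
Square and sum: Σ |<v, e_j>|^2 = 76/3.
Compute ||v||^2 = v·v = 28.
Deficit = 28 − 76/3 = 8/3 ≥ 0, confirming Bessel's inequality. (The deficit equals ||v − Σ <v,e_j> e_j||^2, the squared distance from v to span{e_j}.)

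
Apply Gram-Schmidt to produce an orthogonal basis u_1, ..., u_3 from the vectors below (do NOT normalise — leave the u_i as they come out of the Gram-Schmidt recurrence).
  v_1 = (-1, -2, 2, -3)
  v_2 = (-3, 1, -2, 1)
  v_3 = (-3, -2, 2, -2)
Orthogonal basis:
  u_1 = (-1, -2, 2, -3)
  u_2 = (-10/3, 1/3, -4/3, 0)
  u_3 = (-9/26, -11/39, 31/39, 5/6)

Apply the Gram-Schmidt recurrence
  u_1 = v_1
  u_i = v_i − Σ_{j<i} ((v_i · u_j) / (u_j · u_j)) · u_j.

Step by step this gives:
  u_1 = (-1, -2, 2, -3)
  u_2 = (-10/3, 1/3, -4/3, 0)
  u_3 = (-9/26, -11/39, 31/39, 5/6)

Orthogonality check:
  u_2 · u_1 = 0 (should be 0)
  u_3 · u_1 = 0 (should be 0)
  u_3 · u_2 = 0 (should be 0)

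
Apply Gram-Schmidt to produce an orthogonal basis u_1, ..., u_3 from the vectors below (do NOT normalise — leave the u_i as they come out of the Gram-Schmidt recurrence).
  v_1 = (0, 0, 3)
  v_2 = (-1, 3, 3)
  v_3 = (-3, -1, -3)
Orthogonal basis:
  u_1 = (0, 0, 3)
  u_2 = (-1, 3, 0)
  u_3 = (-3, -1, 0)

Apply the Gram-Schmidt recurrence
  u_1 = v_1
  u_i = v_i − Σ_{j<i} ((v_i · u_j) / (u_j · u_j)) · u_j.

Step by step this gives:
  u_1 = (0, 0, 3)
  u_2 = (-1, 3, 0)
  u_3 = (-3, -1, 0)

Orthogonality check:
  u_2 · u_1 = 0 (should be 0)
  u_3 · u_1 = 0 (should be 0)
  u_3 · u_2 = 0 (should be 0)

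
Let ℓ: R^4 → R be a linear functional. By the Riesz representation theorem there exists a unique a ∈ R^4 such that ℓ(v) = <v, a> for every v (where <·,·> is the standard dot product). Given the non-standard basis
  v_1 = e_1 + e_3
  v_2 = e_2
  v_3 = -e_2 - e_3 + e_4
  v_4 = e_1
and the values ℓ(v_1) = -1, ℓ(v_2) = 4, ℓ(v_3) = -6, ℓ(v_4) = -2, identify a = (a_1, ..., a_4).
a = (-2, 4, 1, -1)

Write a = (a_1, ..., a_4) in the standard basis. For each basis vector v_i, ℓ(v_i) = <v_i, a> is a linear equation in the a_j's. Collect the n equations into a matrix system V a = ℓ, where row i of V is v_i (expressed in the standard basis). Since V is invertible (lower-triangular with 1s on the diagonal, up to permutation), solve by back-substitution:
  V =
[[1, 0, 1, 0],
 [0, 1, 0, 0],
 [0, -1, -1, 1],
 [1, 0, 0, 0]]
  V a = (-1, 4, -6, -2)
Solving gives a = (-2, 4, 1, -1).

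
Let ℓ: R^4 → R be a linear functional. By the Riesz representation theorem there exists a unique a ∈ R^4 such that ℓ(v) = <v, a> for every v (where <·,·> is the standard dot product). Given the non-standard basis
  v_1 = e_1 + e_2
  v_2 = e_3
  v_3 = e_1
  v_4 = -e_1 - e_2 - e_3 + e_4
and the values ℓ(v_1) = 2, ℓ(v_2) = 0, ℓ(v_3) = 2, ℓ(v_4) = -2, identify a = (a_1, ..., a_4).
a = (2, 0, 0, 0)

Write a = (a_1, ..., a_4) in the standard basis. For each basis vector v_i, ℓ(v_i) = <v_i, a> is a linear equation in the a_j's. Collect the n equations into a matrix system V a = ℓ, where row i of V is v_i (expressed in the standard basis). Since V is invertible (lower-triangular with 1s on the diagonal, up to permutation), solve by back-substitution:
  V =
[[1, 1, 0, 0],
 [0, 0, 1, 0],
 [1, 0, 0, 0],
 [-1, -1, -1, 1]]
  V a = (2, 0, 2, -2)
Solving gives a = (2, 0, 0, 0).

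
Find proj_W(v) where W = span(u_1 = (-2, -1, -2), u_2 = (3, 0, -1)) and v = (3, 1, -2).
proj_W(v) = (233/74, -7/37, -115/74)

Set up U = [u_1 | ... | u_2] ∈ R^(3×2). The projector onto W = col(U) is P = U (U^T U)^(-1) U^T.
Compute U^T U =
  [9, -4]
  [-4, 10],
and U^T v = (-3, 11).
Solve U^T U · c = U^T v for the coefficients: c = (7/37, 87/74). The projection is proj_W(v) = U c.
Check: (v - proj_W(v)) · u_1 = 0  (should be 0).
Check: (v - proj_W(v)) · u_2 = 0  (should be 0).
Result: proj_W(v) = (233/74, -7/37, -115/74).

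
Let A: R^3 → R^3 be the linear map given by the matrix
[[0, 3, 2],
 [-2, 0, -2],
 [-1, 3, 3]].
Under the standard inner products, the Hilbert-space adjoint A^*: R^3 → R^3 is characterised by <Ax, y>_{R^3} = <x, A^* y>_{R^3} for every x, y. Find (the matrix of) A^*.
A^* = A^T =
[[0, -2, -1],
 [3, 0, 3],
 [2, -2, 3]]

For real matrices with standard dot products, the defining identity <Ax, y> = <x, A^* y> gives (Ax)^T y = x^T (A^*) y, i.e. x^T A^T y = x^T (A^*) y. Since this holds for all x, y, we must have A^* = A^T. Therefore
A^* =
[[0, -2, -1],
 [3, 0, 3],
 [2, -2, 3]].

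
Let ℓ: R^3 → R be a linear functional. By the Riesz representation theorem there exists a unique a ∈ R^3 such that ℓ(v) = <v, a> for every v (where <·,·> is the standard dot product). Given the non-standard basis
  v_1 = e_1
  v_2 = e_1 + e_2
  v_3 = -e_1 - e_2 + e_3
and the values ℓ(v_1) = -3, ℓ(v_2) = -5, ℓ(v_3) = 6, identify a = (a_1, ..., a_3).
a = (-3, -2, 1)

Write a = (a_1, ..., a_3) in the standard basis. For each basis vector v_i, ℓ(v_i) = <v_i, a> is a linear equation in the a_j's. Collect the n equations into a matrix system V a = ℓ, where row i of V is v_i (expressed in the standard basis). Since V is invertible (lower-triangular with 1s on the diagonal, up to permutation), solve by back-substitution:
  V =
[[1, 0, 0],
 [1, 1, 0],
 [-1, -1, 1]]
  V a = (-3, -5, 6)
Solving gives a = (-3, -2, 1).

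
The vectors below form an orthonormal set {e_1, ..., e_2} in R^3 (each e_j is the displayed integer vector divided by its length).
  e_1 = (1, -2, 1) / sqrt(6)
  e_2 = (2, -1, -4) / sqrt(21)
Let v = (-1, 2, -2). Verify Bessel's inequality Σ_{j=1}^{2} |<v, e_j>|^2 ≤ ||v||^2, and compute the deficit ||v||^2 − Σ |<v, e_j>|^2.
Σ |<v, e_j>|^2 = 125/14; ||v||^2 = 9; deficit = 1/14

Write each e_j = u_j / sqrt(<u_j, u_j>) where u_j is the displayed integer vector. Then <v, e_j> = <v, u_j> / sqrt(<u_j, u_j>), so |<v, e_j>|^2 = <v, u_j>^2 / <u_j, u_j>.
Coefficients: <v, e_1> = -7/sqrt(6), <v, e_2> = 4/sqrt(21).
Square and sum: Σ |<v, e_j>|^2 = 125/14.
Compute ||v||^2 = v·v = 9.
Deficit = 9 − 125/14 = 1/14 ≥ 0, confirming Bessel's inequality. (The deficit equals ||v − Σ <v,e_j> e_j||^2, the squared distance from v to span{e_j}.)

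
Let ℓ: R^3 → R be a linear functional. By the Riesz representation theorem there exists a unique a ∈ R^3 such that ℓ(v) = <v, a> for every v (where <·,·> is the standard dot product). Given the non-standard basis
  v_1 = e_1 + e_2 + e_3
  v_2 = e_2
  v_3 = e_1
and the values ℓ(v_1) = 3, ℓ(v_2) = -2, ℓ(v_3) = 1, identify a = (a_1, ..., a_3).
a = (1, -2, 4)

Write a = (a_1, ..., a_3) in the standard basis. For each basis vector v_i, ℓ(v_i) = <v_i, a> is a linear equation in the a_j's. Collect the n equations into a matrix system V a = ℓ, where row i of V is v_i (expressed in the standard basis). Since V is invertible (lower-triangular with 1s on the diagonal, up to permutation), solve by back-substitution:
  V =
[[1, 1, 1],
 [0, 1, 0],
 [1, 0, 0]]
  V a = (3, -2, 1)
Solving gives a = (1, -2, 4).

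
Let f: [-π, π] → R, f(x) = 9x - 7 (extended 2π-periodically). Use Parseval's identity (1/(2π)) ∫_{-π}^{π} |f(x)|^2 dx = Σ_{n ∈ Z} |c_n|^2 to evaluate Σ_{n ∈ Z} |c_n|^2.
Σ |c_n|^2 = 27π^2 + 49

Expand and integrate term by term over [-π, π]:
  ∫ (9x)^2 dx = 81·(2π^3/3); ∫ 2·9·(-7)·x dx = 0 (odd integrand); ∫ (-7)^2 dx = 49·2π.
So (1/(2π)) ∫_{-π}^{π} (9x - 7)^2 dx = 81π^2/3 + 49 = 27π^2 + 49.
Parseval ⇒ Σ |c_n|^2 = 27π^2 + 49.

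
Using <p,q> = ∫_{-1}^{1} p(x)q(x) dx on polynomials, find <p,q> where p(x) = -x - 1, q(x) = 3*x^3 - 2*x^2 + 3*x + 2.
<p,q> = -88/15

Expand the product: p(x)·q(x) = -3*x^4 - x^3 - x^2 - 5*x - 2.
∫_{-1}^{1} of each monomial x^k gives [2/(k+1) if k even, 0 if k odd]. Integrating term-by-term (or equivalently evaluating the antiderivative F(x) = -3*x^5/5 - x^4/4 - x^3/3 - 5*x^2/2 - 2*x at the endpoints):
  F(1) − F(−1) = -341/60 − (11/60) = -88/15.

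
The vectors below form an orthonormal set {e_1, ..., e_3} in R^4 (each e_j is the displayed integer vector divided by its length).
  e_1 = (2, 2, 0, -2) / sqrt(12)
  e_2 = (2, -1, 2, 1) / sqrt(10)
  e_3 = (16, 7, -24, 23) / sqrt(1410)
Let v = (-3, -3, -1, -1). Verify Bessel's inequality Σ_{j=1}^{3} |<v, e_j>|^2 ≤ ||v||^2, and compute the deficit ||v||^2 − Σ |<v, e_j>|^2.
Σ |<v, e_j>|^2 = 715/47; ||v||^2 = 20; deficit = 225/47

Write each e_j = u_j / sqrt(<u_j, u_j>) where u_j is the displayed integer vector. Then <v, e_j> = <v, u_j> / sqrt(<u_j, u_j>), so |<v, e_j>|^2 = <v, u_j>^2 / <u_j, u_j>.
Coefficients: <v, e_1> = -10/sqrt(12), <v, e_2> = -6/sqrt(10), <v, e_3> = -68/sqrt(1410).
Square and sum: Σ |<v, e_j>|^2 = 715/47.
Compute ||v||^2 = v·v = 20.
Deficit = 20 − 715/47 = 225/47 ≥ 0, confirming Bessel's inequality. (The deficit equals ||v − Σ <v,e_j> e_j||^2, the squared distance from v to span{e_j}.)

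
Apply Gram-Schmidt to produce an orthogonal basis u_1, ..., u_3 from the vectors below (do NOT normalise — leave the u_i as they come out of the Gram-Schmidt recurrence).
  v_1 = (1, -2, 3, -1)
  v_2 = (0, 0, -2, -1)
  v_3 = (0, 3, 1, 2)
Orthogonal basis:
  u_1 = (1, -2, 3, -1)
  u_2 = (1/3, -2/3, -1, -4/3)
  u_3 = (9/10, 6/5, 3/10, -3/5)

Apply the Gram-Schmidt recurrence
  u_1 = v_1
  u_i = v_i − Σ_{j<i} ((v_i · u_j) / (u_j · u_j)) · u_j.

Step by step this gives:
  u_1 = (1, -2, 3, -1)
  u_2 = (1/3, -2/3, -1, -4/3)
  u_3 = (9/10, 6/5, 3/10, -3/5)

Orthogonality check:
  u_2 · u_1 = 0 (should be 0)
  u_3 · u_1 = 0 (should be 0)
  u_3 · u_2 = 0 (should be 0)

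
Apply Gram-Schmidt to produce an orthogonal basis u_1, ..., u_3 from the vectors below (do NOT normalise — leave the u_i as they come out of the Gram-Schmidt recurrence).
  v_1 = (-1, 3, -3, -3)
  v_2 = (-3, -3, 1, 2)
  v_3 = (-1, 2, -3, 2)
Orthogonal basis:
  u_1 = (-1, 3, -3, -3)
  u_2 = (-99/28, -39/28, -17/28, 11/28)
  u_3 = (63/419, 520/419, -751/419, 1250/419)

Apply the Gram-Schmidt recurrence
  u_1 = v_1
  u_i = v_i − Σ_{j<i} ((v_i · u_j) / (u_j · u_j)) · u_j.

Step by step this gives:
  u_1 = (-1, 3, -3, -3)
  u_2 = (-99/28, -39/28, -17/28, 11/28)
  u_3 = (63/419, 520/419, -751/419, 1250/419)

Orthogonality check:
  u_2 · u_1 = 0 (should be 0)
  u_3 · u_1 = 0 (should be 0)
  u_3 · u_2 = 0 (should be 0)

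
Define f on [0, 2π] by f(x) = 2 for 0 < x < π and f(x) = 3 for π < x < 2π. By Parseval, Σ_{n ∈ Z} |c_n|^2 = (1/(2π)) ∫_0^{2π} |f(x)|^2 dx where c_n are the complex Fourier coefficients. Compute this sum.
Σ |c_n|^2 = 13/2

Parseval equates the L^2 energy of f (normalised by 1/(2π)) with the ℓ^2 sum of its Fourier coefficients: (1/(2π)) ∫_0^{2π} |f|^2 = Σ |c_n|^2.
Compute the left side: (1/(2π)) [∫_0^π 2^2 dx + ∫_π^{2π} 3^2 dx] = (1/(2π)) · (4π + 9π) = (4 + 9)/2 = 13/2.
So Σ_{n ∈ Z} |c_n|^2 = 13/2.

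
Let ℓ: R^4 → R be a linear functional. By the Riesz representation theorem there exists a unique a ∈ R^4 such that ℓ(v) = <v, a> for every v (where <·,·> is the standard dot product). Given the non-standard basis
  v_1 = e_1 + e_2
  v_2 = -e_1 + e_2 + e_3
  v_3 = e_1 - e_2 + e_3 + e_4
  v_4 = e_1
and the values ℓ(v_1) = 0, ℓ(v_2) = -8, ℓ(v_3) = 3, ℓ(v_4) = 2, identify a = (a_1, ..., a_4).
a = (2, -2, -4, 3)

Write a = (a_1, ..., a_4) in the standard basis. For each basis vector v_i, ℓ(v_i) = <v_i, a> is a linear equation in the a_j's. Collect the n equations into a matrix system V a = ℓ, where row i of V is v_i (expressed in the standard basis). Since V is invertible (lower-triangular with 1s on the diagonal, up to permutation), solve by back-substitution:
  V =
[[1, 1, 0, 0],
 [-1, 1, 1, 0],
 [1, -1, 1, 1],
 [1, 0, 0, 0]]
  V a = (0, -8, 3, 2)
Solving gives a = (2, -2, -4, 3).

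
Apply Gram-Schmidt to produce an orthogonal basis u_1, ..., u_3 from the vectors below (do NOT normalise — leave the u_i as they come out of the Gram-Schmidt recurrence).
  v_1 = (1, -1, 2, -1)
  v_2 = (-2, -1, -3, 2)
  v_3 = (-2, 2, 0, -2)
Orthogonal basis:
  u_1 = (1, -1, 2, -1)
  u_2 = (-5/7, -16/7, -3/7, 5/7)
  u_3 = (-20/9, 4/45, 4/15, -16/9)

Apply the Gram-Schmidt recurrence
  u_1 = v_1
  u_i = v_i − Σ_{j<i} ((v_i · u_j) / (u_j · u_j)) · u_j.

Step by step this gives:
  u_1 = (1, -1, 2, -1)
  u_2 = (-5/7, -16/7, -3/7, 5/7)
  u_3 = (-20/9, 4/45, 4/15, -16/9)

Orthogonality check:
  u_2 · u_1 = 0 (should be 0)
  u_3 · u_1 = 0 (should be 0)
  u_3 · u_2 = 0 (should be 0)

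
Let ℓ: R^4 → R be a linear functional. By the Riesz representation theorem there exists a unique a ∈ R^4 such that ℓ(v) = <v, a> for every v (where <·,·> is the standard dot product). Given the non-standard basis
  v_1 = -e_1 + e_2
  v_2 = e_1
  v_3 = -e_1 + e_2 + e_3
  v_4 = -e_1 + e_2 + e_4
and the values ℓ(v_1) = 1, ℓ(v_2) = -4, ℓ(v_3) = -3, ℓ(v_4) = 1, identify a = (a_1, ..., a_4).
a = (-4, -3, -4, 0)

Write a = (a_1, ..., a_4) in the standard basis. For each basis vector v_i, ℓ(v_i) = <v_i, a> is a linear equation in the a_j's. Collect the n equations into a matrix system V a = ℓ, where row i of V is v_i (expressed in the standard basis). Since V is invertible (lower-triangular with 1s on the diagonal, up to permutation), solve by back-substitution:
  V =
[[-1, 1, 0, 0],
 [1, 0, 0, 0],
 [-1, 1, 1, 0],
 [-1, 1, 0, 1]]
  V a = (1, -4, -3, 1)
Solving gives a = (-4, -3, -4, 0).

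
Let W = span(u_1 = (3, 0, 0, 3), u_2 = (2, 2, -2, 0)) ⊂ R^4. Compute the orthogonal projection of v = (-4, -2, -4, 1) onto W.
proj_W(v) = (-8/5, -1/5, 1/5, -7/5)

Set up U = [u_1 | ... | u_2] ∈ R^(4×2). The projector onto W = col(U) is P = U (U^T U)^(-1) U^T.
Compute U^T U =
  [18, 6]
  [6, 12],
and U^T v = (-9, -4).
Solve U^T U · c = U^T v for the coefficients: c = (-7/15, -1/10). The projection is proj_W(v) = U c.
Check: (v - proj_W(v)) · u_1 = 0  (should be 0).
Check: (v - proj_W(v)) · u_2 = 0  (should be 0).
Result: proj_W(v) = (-8/5, -1/5, 1/5, -7/5).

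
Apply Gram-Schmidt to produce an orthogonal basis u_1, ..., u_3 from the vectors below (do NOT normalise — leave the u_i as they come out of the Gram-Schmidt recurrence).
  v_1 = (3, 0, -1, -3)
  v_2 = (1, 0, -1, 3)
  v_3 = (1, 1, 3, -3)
Orthogonal basis:
  u_1 = (3, 0, -1, -3)
  u_2 = (34/19, 0, -24/19, 42/19)
  u_3 = (27/23, 1, 54/23, 9/23)

Apply the Gram-Schmidt recurrence
  u_1 = v_1
  u_i = v_i − Σ_{j<i} ((v_i · u_j) / (u_j · u_j)) · u_j.

Step by step this gives:
  u_1 = (3, 0, -1, -3)
  u_2 = (34/19, 0, -24/19, 42/19)
  u_3 = (27/23, 1, 54/23, 9/23)

Orthogonality check:
  u_2 · u_1 = 0 (should be 0)
  u_3 · u_1 = 0 (should be 0)
  u_3 · u_2 = 0 (should be 0)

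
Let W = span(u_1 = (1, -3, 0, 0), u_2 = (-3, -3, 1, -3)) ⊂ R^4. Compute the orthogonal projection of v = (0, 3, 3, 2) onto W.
proj_W(v) = (9/122, 369/122, -33/122, 99/122)

Set up U = [u_1 | ... | u_2] ∈ R^(4×2). The projector onto W = col(U) is P = U (U^T U)^(-1) U^T.
Compute U^T U =
  [10, 6]
  [6, 28],
and U^T v = (-9, -12).
Solve U^T U · c = U^T v for the coefficients: c = (-45/61, -33/122). The projection is proj_W(v) = U c.
Check: (v - proj_W(v)) · u_1 = 0  (should be 0).
Check: (v - proj_W(v)) · u_2 = 0  (should be 0).
Result: proj_W(v) = (9/122, 369/122, -33/122, 99/122).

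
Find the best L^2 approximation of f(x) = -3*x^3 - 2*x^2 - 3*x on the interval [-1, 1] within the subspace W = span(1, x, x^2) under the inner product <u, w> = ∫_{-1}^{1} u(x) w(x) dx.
g(x) = -2*x^2 - 24*x/5

The best approximation g ∈ W is the orthogonal projection of f onto W. Writing g = a_0 + a_1 x + a_2 x^2, the coefficients solve the normal equations G · a = b where
  G_{ij} = <φ_i, φ_j> and b_i = <f, φ_i>, with φ_0 = 1, φ_1 = x, φ_2 = x^2.
G =
  [2, 0, 2/3]
  [0, 2/3, 0]
  [2/3, 0, 2/5],
b = (-4/3, -16/5, -4/5).
Solving gives a_0 = 0, a_1 = -24/5, a_2 = -2, so
  g(x) = -2*x^2 - 24*x/5.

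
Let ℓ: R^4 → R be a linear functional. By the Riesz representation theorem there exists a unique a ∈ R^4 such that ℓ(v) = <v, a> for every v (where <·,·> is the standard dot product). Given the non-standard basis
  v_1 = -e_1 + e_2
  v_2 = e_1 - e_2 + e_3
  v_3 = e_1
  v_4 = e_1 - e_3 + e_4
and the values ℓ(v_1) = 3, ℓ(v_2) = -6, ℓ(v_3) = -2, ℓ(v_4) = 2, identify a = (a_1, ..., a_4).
a = (-2, 1, -3, 1)

Write a = (a_1, ..., a_4) in the standard basis. For each basis vector v_i, ℓ(v_i) = <v_i, a> is a linear equation in the a_j's. Collect the n equations into a matrix system V a = ℓ, where row i of V is v_i (expressed in the standard basis). Since V is invertible (lower-triangular with 1s on the diagonal, up to permutation), solve by back-substitution:
  V =
[[-1, 1, 0, 0],
 [1, -1, 1, 0],
 [1, 0, 0, 0],
 [1, 0, -1, 1]]
  V a = (3, -6, -2, 2)
Solving gives a = (-2, 1, -3, 1).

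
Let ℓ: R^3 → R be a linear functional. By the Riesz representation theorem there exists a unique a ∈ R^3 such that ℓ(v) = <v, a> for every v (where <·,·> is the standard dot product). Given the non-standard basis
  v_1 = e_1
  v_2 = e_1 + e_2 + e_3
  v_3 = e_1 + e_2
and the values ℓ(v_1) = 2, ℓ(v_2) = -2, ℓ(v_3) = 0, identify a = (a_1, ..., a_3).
a = (2, -2, -2)

Write a = (a_1, ..., a_3) in the standard basis. For each basis vector v_i, ℓ(v_i) = <v_i, a> is a linear equation in the a_j's. Collect the n equations into a matrix system V a = ℓ, where row i of V is v_i (expressed in the standard basis). Since V is invertible (lower-triangular with 1s on the diagonal, up to permutation), solve by back-substitution:
  V =
[[1, 0, 0],
 [1, 1, 1],
 [1, 1, 0]]
  V a = (2, -2, 0)
Solving gives a = (2, -2, -2).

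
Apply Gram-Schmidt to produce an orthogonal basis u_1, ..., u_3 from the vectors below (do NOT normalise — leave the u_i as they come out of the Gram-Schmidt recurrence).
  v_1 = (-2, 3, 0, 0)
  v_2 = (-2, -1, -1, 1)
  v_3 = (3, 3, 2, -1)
Orthogonal basis:
  u_1 = (-2, 3, 0, 0)
  u_2 = (-24/13, -16/13, -1, 1)
  u_3 = (1/5, 2/15, 7/30, 23/30)

Apply the Gram-Schmidt recurrence
  u_1 = v_1
  u_i = v_i − Σ_{j<i} ((v_i · u_j) / (u_j · u_j)) · u_j.

Step by step this gives:
  u_1 = (-2, 3, 0, 0)
  u_2 = (-24/13, -16/13, -1, 1)
  u_3 = (1/5, 2/15, 7/30, 23/30)

Orthogonality check:
  u_2 · u_1 = 0 (should be 0)
  u_3 · u_1 = 0 (should be 0)
  u_3 · u_2 = 0 (should be 0)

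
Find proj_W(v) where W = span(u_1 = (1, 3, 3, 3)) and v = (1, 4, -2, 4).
proj_W(v) = (19/28, 57/28, 57/28, 57/28)

Set up U = [u_1 | ... | u_1] ∈ R^(4×1). The projector onto W = col(U) is P = U (U^T U)^(-1) U^T.
Compute U^T U =
  [28],
and U^T v = (19).
Solve U^T U · c = U^T v for the coefficients: c = (19/28). The projection is proj_W(v) = U c.
Check: (v - proj_W(v)) · u_1 = 0  (should be 0).
Result: proj_W(v) = (19/28, 57/28, 57/28, 57/28).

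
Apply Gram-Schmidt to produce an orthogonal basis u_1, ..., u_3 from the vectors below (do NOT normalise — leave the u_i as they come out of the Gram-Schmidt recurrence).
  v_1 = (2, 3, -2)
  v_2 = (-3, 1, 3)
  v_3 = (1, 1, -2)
Orthogonal basis:
  u_1 = (2, 3, -2)
  u_2 = (-33/17, 44/17, 33/17)
  u_3 = (-1/2, 0, -1/2)

Apply the Gram-Schmidt recurrence
  u_1 = v_1
  u_i = v_i − Σ_{j<i} ((v_i · u_j) / (u_j · u_j)) · u_j.

Step by step this gives:
  u_1 = (2, 3, -2)
  u_2 = (-33/17, 44/17, 33/17)
  u_3 = (-1/2, 0, -1/2)

Orthogonality check:
  u_2 · u_1 = 0 (should be 0)
  u_3 · u_1 = 0 (should be 0)
  u_3 · u_2 = 0 (should be 0)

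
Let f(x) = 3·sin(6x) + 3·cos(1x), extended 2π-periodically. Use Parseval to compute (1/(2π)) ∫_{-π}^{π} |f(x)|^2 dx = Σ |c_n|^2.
Σ |c_n|^2 = 9

Expand |f|^2 and use orthogonality of {sin(nx), cos(mx)} on [-π, π]:
  ∫_{-π}^{π} sin(nx)^2 dx = π, ∫ cos(mx)^2 dx = π, and cross terms integrate to 0.
So ∫_{-π}^{π} f(x)^2 dx = 3^2 · π + 3^2 · π = (9 + 9)π.
Divide by 2π: (9 + 9)/2 = 9.
By Parseval, this equals Σ |c_n|^2.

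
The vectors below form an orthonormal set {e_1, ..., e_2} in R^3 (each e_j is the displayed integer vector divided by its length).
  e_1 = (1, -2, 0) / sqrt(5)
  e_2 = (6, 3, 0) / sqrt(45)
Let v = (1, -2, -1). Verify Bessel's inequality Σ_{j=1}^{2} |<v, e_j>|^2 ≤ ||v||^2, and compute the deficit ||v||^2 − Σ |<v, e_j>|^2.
Σ |<v, e_j>|^2 = 5; ||v||^2 = 6; deficit = 1

Write each e_j = u_j / sqrt(<u_j, u_j>) where u_j is the displayed integer vector. Then <v, e_j> = <v, u_j> / sqrt(<u_j, u_j>), so |<v, e_j>|^2 = <v, u_j>^2 / <u_j, u_j>.
Coefficients: <v, e_1> = 5/sqrt(5), <v, e_2> = 0/sqrt(45).
Square and sum: Σ |<v, e_j>|^2 = 5.
Compute ||v||^2 = v·v = 6.
Deficit = 6 − 5 = 1 ≥ 0, confirming Bessel's inequality. (The deficit equals ||v − Σ <v,e_j> e_j||^2, the squared distance from v to span{e_j}.)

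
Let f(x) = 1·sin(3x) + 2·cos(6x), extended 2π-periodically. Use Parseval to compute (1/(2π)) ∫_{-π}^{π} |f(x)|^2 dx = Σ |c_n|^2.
Σ |c_n|^2 = 5/2

Expand |f|^2 and use orthogonality of {sin(nx), cos(mx)} on [-π, π]:
  ∫_{-π}^{π} sin(nx)^2 dx = π, ∫ cos(mx)^2 dx = π, and cross terms integrate to 0.
So ∫_{-π}^{π} f(x)^2 dx = 1^2 · π + 2^2 · π = (1 + 4)π.
Divide by 2π: (1 + 4)/2 = 5/2.
By Parseval, this equals Σ |c_n|^2.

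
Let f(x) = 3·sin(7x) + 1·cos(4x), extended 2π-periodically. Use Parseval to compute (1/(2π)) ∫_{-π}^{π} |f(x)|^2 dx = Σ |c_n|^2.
Σ |c_n|^2 = 5

Expand |f|^2 and use orthogonality of {sin(nx), cos(mx)} on [-π, π]:
  ∫_{-π}^{π} sin(nx)^2 dx = π, ∫ cos(mx)^2 dx = π, and cross terms integrate to 0.
So ∫_{-π}^{π} f(x)^2 dx = 3^2 · π + 1^2 · π = (9 + 1)π.
Divide by 2π: (9 + 1)/2 = 5.
By Parseval, this equals Σ |c_n|^2.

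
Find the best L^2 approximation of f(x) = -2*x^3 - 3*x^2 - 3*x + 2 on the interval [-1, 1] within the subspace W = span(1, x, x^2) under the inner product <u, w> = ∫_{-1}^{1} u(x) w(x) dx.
g(x) = -3*x^2 - 21*x/5 + 2

The best approximation g ∈ W is the orthogonal projection of f onto W. Writing g = a_0 + a_1 x + a_2 x^2, the coefficients solve the normal equations G · a = b where
  G_{ij} = <φ_i, φ_j> and b_i = <f, φ_i>, with φ_0 = 1, φ_1 = x, φ_2 = x^2.
G =
  [2, 0, 2/3]
  [0, 2/3, 0]
  [2/3, 0, 2/5],
b = (2, -14/5, 2/15).
Solving gives a_0 = 2, a_1 = -21/5, a_2 = -3, so
  g(x) = -3*x^2 - 21*x/5 + 2.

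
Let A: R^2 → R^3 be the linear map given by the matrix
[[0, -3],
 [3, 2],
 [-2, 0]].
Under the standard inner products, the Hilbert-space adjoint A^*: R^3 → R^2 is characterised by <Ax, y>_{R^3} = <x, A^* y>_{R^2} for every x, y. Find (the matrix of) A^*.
A^* = A^T =
[[0, 3, -2],
 [-3, 2, 0]]

For real matrices with standard dot products, the defining identity <Ax, y> = <x, A^* y> gives (Ax)^T y = x^T (A^*) y, i.e. x^T A^T y = x^T (A^*) y. Since this holds for all x, y, we must have A^* = A^T. Therefore
A^* =
[[0, 3, -2],
 [-3, 2, 0]].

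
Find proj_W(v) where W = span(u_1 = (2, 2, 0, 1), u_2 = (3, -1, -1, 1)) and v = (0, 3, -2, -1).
proj_W(v) = (11/83, 183/83, 43/83, 27/83)

Set up U = [u_1 | ... | u_2] ∈ R^(4×2). The projector onto W = col(U) is P = U (U^T U)^(-1) U^T.
Compute U^T U =
  [9, 5]
  [5, 12],
and U^T v = (5, -2).
Solve U^T U · c = U^T v for the coefficients: c = (70/83, -43/83). The projection is proj_W(v) = U c.
Check: (v - proj_W(v)) · u_1 = 0  (should be 0).
Check: (v - proj_W(v)) · u_2 = 0  (should be 0).
Result: proj_W(v) = (11/83, 183/83, 43/83, 27/83).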